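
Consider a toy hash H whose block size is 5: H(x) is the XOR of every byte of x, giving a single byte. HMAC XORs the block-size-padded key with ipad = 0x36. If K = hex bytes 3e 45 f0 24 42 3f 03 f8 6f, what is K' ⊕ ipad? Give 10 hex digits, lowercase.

Key hex bytes 3e 45 f0 24 42 3f 03 f8 6f is 9 bytes > B = 5, so hash it first: H(key) = 46, then zero-pad to 5 bytes: K' = 46 00 00 00 00.
XOR each byte with 0x36: 46⊕36=70, 00⊕36=36, 00⊕36=36, 00⊕36=36, 00⊕36=36.

7036363636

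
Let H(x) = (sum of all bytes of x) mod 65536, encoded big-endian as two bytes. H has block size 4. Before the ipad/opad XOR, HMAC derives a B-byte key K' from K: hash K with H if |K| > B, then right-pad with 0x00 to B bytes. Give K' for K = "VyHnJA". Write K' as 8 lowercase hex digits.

02100000

|K| = 6 > B = 4, so first hash the key.
H(K): sum = 86+121+72+110+74+65 = 528 → 02 10.
Zero-pad H(K) = 02 10 to 4 bytes: K' = 02 10 00 00.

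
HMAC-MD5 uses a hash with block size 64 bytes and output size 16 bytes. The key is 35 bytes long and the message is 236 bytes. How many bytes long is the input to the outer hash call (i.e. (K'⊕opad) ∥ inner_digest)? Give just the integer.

Key is 35 ≤ 64 bytes, zero-padded: |K'| = 64.
Outer input = (K'⊕opad) ∥ H(inner) → 64 + 16 = 80 bytes.

80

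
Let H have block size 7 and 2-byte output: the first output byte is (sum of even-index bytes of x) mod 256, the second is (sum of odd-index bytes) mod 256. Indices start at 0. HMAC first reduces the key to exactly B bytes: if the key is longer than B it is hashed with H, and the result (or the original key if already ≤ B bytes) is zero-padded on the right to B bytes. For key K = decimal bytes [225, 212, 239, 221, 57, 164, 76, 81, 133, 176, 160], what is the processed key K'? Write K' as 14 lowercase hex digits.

7a560000000000

|K| = 11 > B = 7, so first hash the key.
H(K): even-index sum = 890 mod 256 = 122; odd-index sum = 854 mod 256 = 86 → 7a 56.
Zero-pad H(K) = 7a 56 to 7 bytes: K' = 7a 56 00 00 00 00 00.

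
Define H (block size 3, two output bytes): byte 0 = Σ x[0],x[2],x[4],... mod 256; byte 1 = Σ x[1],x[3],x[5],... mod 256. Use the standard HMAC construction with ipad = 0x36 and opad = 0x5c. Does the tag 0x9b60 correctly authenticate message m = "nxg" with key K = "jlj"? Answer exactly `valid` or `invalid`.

Key "jlj" = 6a 6c 6a is exactly B = 3 bytes: K' = 6a 6c 6a.
K' ⊕ ipad = 5c 5a 5c; K' ⊕ opad = 36 30 36.
Inner hash: even-index sum = 304 mod 256 = 48; odd-index sum = 303 mod 256 = 47 → 30 2f.
Outer hash (recomputed tag): even-index sum = 155 mod 256 = 155; odd-index sum = 96 mod 256 = 96 → 9b 60.
Recomputed tag = 9b60; claimed = 9b60 → match.

valid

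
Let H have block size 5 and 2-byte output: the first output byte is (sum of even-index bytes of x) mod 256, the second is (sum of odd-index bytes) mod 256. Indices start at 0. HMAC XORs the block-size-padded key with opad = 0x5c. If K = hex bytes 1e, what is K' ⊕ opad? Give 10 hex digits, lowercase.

425c5c5c5c

Key hex bytes 1e is 1 byte ≤ B = 5; zero-pad to 5 bytes: K' = 1e 00 00 00 00.
XOR each byte with 0x5c: 1e⊕5c=42, 00⊕5c=5c, 00⊕5c=5c, 00⊕5c=5c, 00⊕5c=5c.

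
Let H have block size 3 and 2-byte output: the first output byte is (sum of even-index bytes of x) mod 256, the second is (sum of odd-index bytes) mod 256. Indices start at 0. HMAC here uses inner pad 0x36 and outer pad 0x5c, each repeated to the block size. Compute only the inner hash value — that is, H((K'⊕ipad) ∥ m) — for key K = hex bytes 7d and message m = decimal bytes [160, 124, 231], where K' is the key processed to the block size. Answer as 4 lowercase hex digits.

Key hex bytes 7d is 1 byte ≤ B = 3; zero-pad to 3 bytes: K' = 7d 00 00.
K' ⊕ ipad = 4b 36 36.
Inner input = 4b 36 36 ∥ a0 7c e7.
Inner hash: even-index sum = 253 mod 256 = 253; odd-index sum = 445 mod 256 = 189 → fd bd.

fdbd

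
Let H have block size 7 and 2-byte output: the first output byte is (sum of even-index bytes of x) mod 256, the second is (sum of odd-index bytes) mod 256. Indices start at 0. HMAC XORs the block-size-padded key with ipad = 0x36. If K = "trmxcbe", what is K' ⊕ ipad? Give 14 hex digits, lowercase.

42445b4e555453

Key "trmxcbe" = 74 72 6d 78 63 62 65 is exactly B = 7 bytes: K' = 74 72 6d 78 63 62 65.
XOR each byte with 0x36: 74⊕36=42, 72⊕36=44, 6d⊕36=5b, 78⊕36=4e, 63⊕36=55, 62⊕36=54, 65⊕36=53.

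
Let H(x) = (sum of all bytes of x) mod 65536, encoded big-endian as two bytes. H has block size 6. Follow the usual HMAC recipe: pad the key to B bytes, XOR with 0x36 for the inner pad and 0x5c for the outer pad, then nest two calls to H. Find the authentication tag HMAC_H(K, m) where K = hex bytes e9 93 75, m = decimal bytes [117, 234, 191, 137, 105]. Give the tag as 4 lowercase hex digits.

033f

Key hex bytes e9 93 75 is 3 bytes ≤ B = 6; zero-pad to 6 bytes: K' = e9 93 75 00 00 00.
K' ⊕ ipad = df a5 43 36 36 36.  K' ⊕ opad = b5 cf 29 5c 5c 5c.
Inner input = (K'⊕ipad) ∥ m = df a5 43 36 36 36 ∥ 75 ea bf 89 69.
Inner hash: sum = 223+165+67+54+54+54+117+234+191+137+105 = 1401 → 05 79.
Outer input = (K'⊕opad) ∥ inner = b5 cf 29 5c 5c 5c ∥ 05 79.
Outer hash (tag): sum = 181+207+41+92+92+92+5+121 = 831 → 03 3f.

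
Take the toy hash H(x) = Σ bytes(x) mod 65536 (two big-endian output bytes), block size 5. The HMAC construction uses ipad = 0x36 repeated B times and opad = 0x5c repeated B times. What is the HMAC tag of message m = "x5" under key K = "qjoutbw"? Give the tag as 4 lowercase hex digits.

0282

Key "qjoutbw" = 71 6a 6f 75 74 62 77 is 7 bytes > B = 5, so hash it first: H(key) = 03 0c, then zero-pad to 5 bytes: K' = 03 0c 00 00 00.
K' ⊕ ipad = 35 3a 36 36 36.  K' ⊕ opad = 5f 50 5c 5c 5c.
Inner input = (K'⊕ipad) ∥ m = 35 3a 36 36 36 ∥ 78 35.
Inner hash: sum = 53+58+54+54+54+120+53 = 446 → 01 be.
Outer input = (K'⊕opad) ∥ inner = 5f 50 5c 5c 5c ∥ 01 be.
Outer hash (tag): sum = 95+80+92+92+92+1+190 = 642 → 02 82.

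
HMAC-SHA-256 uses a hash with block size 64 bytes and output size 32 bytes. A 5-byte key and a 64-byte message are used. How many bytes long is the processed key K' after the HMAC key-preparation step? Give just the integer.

64

Key is 5 ≤ 64 bytes, zero-padded: |K'| = 64.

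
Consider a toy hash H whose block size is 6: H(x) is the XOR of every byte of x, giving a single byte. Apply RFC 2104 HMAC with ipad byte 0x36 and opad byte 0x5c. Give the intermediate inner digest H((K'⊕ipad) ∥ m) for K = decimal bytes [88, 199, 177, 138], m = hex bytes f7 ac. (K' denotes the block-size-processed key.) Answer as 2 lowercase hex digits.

Key decimal bytes [88, 199, 177, 138] = 58 c7 b1 8a is 4 bytes ≤ B = 6; zero-pad to 6 bytes: K' = 58 c7 b1 8a 00 00.
K' ⊕ ipad = 6e f1 87 bc 36 36.
Inner input = 6e f1 87 bc 36 36 ∥ f7 ac.
Inner hash: XOR 6e⊕f1⊕87⊕bc⊕36⊕36⊕f7⊕ac = ff.

ff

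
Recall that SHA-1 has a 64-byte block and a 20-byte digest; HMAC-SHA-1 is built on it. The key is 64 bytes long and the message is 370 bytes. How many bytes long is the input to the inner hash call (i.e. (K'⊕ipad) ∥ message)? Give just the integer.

434

Key is 64 ≤ 64 bytes, zero-padded: |K'| = 64.
Inner input = (K'⊕ipad) ∥ m → 64 + 370 = 434 bytes.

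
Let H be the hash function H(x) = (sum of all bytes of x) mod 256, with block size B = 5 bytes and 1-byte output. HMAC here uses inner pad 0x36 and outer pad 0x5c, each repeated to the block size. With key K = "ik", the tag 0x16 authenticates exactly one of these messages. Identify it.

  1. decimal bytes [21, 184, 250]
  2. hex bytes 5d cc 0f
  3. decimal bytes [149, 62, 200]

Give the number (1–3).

Key "ik" = 69 6b is 2 bytes ≤ B = 5; zero-pad to 5 bytes: K' = 69 6b 00 00 00.
K' ⊕ ipad = 5f 5d 36 36 36; K' ⊕ opad = 35 37 5c 5c 5c.
m1: inner = H(5f 5d 36 36 36 15 b8 fa) = 25; tag = H(35 37 5c 5c 5c 25) = a5
m2: inner = H(5f 5d 36 36 36 5d cc 0f) = 96; tag = H(35 37 5c 5c 5c 96) = 16 ← matches
m3: inner = H(5f 5d 36 36 36 95 3e c8) = f9; tag = H(35 37 5c 5c 5c f9) = 79

2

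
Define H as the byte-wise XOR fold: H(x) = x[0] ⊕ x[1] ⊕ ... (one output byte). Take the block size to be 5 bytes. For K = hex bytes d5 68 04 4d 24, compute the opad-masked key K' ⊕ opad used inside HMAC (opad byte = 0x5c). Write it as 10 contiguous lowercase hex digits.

8934581178

Key hex bytes d5 68 04 4d 24 is exactly B = 5 bytes: K' = d5 68 04 4d 24.
XOR each byte with 0x5c: d5⊕5c=89, 68⊕5c=34, 04⊕5c=58, 4d⊕5c=11, 24⊕5c=78.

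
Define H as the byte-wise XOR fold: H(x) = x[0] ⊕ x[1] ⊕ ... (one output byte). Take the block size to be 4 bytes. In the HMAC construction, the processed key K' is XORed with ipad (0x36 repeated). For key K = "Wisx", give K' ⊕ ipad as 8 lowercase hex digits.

Key "Wisx" = 57 69 73 78 is exactly B = 4 bytes: K' = 57 69 73 78.
XOR each byte with 0x36: 57⊕36=61, 69⊕36=5f, 73⊕36=45, 78⊕36=4e.

615f454e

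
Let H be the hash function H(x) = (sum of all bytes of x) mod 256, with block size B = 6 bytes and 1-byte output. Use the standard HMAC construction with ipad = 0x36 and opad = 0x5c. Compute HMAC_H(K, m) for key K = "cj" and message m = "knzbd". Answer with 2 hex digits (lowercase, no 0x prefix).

87

Key "cj" = 63 6a is 2 bytes ≤ B = 6; zero-pad to 6 bytes: K' = 63 6a 00 00 00 00.
K' ⊕ ipad = 55 5c 36 36 36 36.  K' ⊕ opad = 3f 36 5c 5c 5c 5c.
Inner input = (K'⊕ipad) ∥ m = 55 5c 36 36 36 36 ∥ 6b 6e 7a 62 64.
Inner hash: sum = 85+92+54+54+54+54+107+110+122+98+100 = 930; mod 256 = 162 → a2.
Outer input = (K'⊕opad) ∥ inner = 3f 36 5c 5c 5c 5c ∥ a2.
Outer hash (tag): sum = 63+54+92+92+92+92+162 = 647; mod 256 = 135 → 87.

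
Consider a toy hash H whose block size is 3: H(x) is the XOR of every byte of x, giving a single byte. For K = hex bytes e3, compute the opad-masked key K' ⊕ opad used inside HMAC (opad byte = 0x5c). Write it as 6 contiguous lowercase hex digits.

Key hex bytes e3 is 1 byte ≤ B = 3; zero-pad to 3 bytes: K' = e3 00 00.
XOR each byte with 0x5c: e3⊕5c=bf, 00⊕5c=5c, 00⊕5c=5c.

bf5c5c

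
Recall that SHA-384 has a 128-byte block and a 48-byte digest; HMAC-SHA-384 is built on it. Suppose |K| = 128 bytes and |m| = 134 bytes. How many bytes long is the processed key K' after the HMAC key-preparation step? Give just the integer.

Key is 128 ≤ 128 bytes, zero-padded: |K'| = 128.

128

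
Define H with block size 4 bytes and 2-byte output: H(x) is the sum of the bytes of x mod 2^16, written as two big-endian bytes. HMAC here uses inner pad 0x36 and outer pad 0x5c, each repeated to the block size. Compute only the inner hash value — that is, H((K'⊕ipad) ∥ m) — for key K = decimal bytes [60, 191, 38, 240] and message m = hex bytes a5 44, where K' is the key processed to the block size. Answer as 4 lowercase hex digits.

Key decimal bytes [60, 191, 38, 240] = 3c bf 26 f0 is exactly B = 4 bytes: K' = 3c bf 26 f0.
K' ⊕ ipad = 0a 89 10 c6.
Inner input = 0a 89 10 c6 ∥ a5 44.
Inner hash: sum = 10+137+16+198+165+68 = 594 → 02 52.

0252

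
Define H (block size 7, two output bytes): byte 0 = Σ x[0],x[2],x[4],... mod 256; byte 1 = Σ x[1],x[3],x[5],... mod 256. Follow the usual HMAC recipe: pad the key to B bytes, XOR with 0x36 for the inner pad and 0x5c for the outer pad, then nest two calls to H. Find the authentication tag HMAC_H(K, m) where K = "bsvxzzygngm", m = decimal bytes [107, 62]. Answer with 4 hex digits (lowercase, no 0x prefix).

Key "bsvxzzygngm" = 62 73 76 78 7a 7a 79 67 6e 67 6d is 11 bytes > B = 7, so hash it first: H(key) = a6 33, then zero-pad to 7 bytes: K' = a6 33 00 00 00 00 00.
K' ⊕ ipad = 90 05 36 36 36 36 36.  K' ⊕ opad = fa 6f 5c 5c 5c 5c 5c.
Inner input = (K'⊕ipad) ∥ m = 90 05 36 36 36 36 36 ∥ 6b 3e.
Inner hash: even-index sum = 368 mod 256 = 112; odd-index sum = 220 mod 256 = 220 → 70 dc.
Outer input = (K'⊕opad) ∥ inner = fa 6f 5c 5c 5c 5c 5c ∥ 70 dc.
Outer hash (tag): even-index sum = 746 mod 256 = 234; odd-index sum = 407 mod 256 = 151 → ea 97.

ea97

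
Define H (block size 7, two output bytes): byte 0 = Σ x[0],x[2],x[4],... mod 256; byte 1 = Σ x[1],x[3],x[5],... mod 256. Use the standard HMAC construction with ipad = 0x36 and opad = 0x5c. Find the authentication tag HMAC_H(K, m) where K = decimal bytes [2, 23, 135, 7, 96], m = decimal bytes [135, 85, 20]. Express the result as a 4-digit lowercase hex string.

Key decimal bytes [2, 23, 135, 7, 96] = 02 17 87 07 60 is 5 bytes ≤ B = 7; zero-pad to 7 bytes: K' = 02 17 87 07 60 00 00.
K' ⊕ ipad = 34 21 b1 31 56 36 36.  K' ⊕ opad = 5e 4b db 5b 3c 5c 5c.
Inner input = (K'⊕ipad) ∥ m = 34 21 b1 31 56 36 36 ∥ 87 55 14.
Inner hash: even-index sum = 454 mod 256 = 198; odd-index sum = 291 mod 256 = 35 → c6 23.
Outer input = (K'⊕opad) ∥ inner = 5e 4b db 5b 3c 5c 5c ∥ c6 23.
Outer hash (tag): even-index sum = 500 mod 256 = 244; odd-index sum = 456 mod 256 = 200 → f4 c8.

f4c8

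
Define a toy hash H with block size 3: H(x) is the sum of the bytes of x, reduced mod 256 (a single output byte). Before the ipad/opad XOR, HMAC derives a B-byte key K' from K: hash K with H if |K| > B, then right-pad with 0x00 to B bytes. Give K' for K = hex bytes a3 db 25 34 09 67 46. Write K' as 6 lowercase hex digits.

|K| = 7 > B = 3, so first hash the key.
H(K): sum = 163+219+37+52+9+103+70 = 653; mod 256 = 141 → 8d.
Zero-pad H(K) = 8d to 3 bytes: K' = 8d 00 00.

8d0000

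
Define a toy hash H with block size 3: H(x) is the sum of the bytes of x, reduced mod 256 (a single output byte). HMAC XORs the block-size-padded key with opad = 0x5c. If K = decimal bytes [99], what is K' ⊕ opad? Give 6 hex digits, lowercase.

Key decimal bytes [99] = 63 is 1 byte ≤ B = 3; zero-pad to 3 bytes: K' = 63 00 00.
XOR each byte with 0x5c: 63⊕5c=3f, 00⊕5c=5c, 00⊕5c=5c.

3f5c5c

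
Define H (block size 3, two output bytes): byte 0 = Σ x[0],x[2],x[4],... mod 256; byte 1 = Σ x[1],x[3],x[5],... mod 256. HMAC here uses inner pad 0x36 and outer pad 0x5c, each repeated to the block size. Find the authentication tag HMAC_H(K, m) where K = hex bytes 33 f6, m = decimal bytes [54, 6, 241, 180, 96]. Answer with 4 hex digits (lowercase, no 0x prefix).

129f

Key hex bytes 33 f6 is 2 bytes ≤ B = 3; zero-pad to 3 bytes: K' = 33 f6 00.
K' ⊕ ipad = 05 c0 36.  K' ⊕ opad = 6f aa 5c.
Inner input = (K'⊕ipad) ∥ m = 05 c0 36 ∥ 36 06 f1 b4 60.
Inner hash: even-index sum = 245 mod 256 = 245; odd-index sum = 583 mod 256 = 71 → f5 47.
Outer input = (K'⊕opad) ∥ inner = 6f aa 5c ∥ f5 47.
Outer hash (tag): even-index sum = 274 mod 256 = 18; odd-index sum = 415 mod 256 = 159 → 12 9f.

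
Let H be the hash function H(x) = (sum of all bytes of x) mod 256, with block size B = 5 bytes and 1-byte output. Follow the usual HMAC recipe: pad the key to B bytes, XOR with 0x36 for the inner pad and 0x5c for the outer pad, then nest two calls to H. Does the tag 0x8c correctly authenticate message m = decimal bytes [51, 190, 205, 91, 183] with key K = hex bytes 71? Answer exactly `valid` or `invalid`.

valid

Key hex bytes 71 is 1 byte ≤ B = 5; zero-pad to 5 bytes: K' = 71 00 00 00 00.
K' ⊕ ipad = 47 36 36 36 36; K' ⊕ opad = 2d 5c 5c 5c 5c.
Inner hash: sum = 71+54+54+54+54+51+190+205+91+183 = 1007; mod 256 = 239 → ef.
Outer hash (recomputed tag): sum = 45+92+92+92+92+239 = 652; mod 256 = 140 → 8c.
Recomputed tag = 8c; claimed = 8c → match.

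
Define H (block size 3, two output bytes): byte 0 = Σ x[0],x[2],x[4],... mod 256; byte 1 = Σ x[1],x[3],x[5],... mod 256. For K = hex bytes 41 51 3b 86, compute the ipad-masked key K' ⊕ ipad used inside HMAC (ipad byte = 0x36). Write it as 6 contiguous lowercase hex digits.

Key hex bytes 41 51 3b 86 is 4 bytes > B = 3, so hash it first: H(key) = 7c d7, then zero-pad to 3 bytes: K' = 7c d7 00.
XOR each byte with 0x36: 7c⊕36=4a, d7⊕36=e1, 00⊕36=36.

4ae136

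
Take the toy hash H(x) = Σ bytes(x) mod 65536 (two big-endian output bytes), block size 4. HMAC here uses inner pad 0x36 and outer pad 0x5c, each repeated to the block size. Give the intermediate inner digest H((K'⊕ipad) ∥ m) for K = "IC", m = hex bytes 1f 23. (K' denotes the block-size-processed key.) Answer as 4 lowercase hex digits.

01a2

Key "IC" = 49 43 is 2 bytes ≤ B = 4; zero-pad to 4 bytes: K' = 49 43 00 00.
K' ⊕ ipad = 7f 75 36 36.
Inner input = 7f 75 36 36 ∥ 1f 23.
Inner hash: sum = 127+117+54+54+31+35 = 418 → 01 a2.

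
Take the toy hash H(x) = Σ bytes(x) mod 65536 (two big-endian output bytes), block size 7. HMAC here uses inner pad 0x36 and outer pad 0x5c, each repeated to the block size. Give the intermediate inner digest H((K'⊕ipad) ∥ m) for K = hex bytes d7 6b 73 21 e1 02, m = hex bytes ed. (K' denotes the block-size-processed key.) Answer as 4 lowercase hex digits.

03c8

Key hex bytes d7 6b 73 21 e1 02 is 6 bytes ≤ B = 7; zero-pad to 7 bytes: K' = d7 6b 73 21 e1 02 00.
K' ⊕ ipad = e1 5d 45 17 d7 34 36.
Inner input = e1 5d 45 17 d7 34 36 ∥ ed.
Inner hash: sum = 225+93+69+23+215+52+54+237 = 968 → 03 c8.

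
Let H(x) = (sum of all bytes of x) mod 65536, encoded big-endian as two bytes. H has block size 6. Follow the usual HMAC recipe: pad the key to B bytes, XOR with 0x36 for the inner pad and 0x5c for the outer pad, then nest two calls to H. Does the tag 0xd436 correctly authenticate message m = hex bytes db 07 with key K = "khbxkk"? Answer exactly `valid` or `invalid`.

invalid

Key "khbxkk" = 6b 68 62 78 6b 6b is exactly B = 6 bytes: K' = 6b 68 62 78 6b 6b.
K' ⊕ ipad = 5d 5e 54 4e 5d 5d; K' ⊕ opad = 37 34 3e 24 37 37.
Inner hash: sum = 93+94+84+78+93+93+219+7 = 761 → 02 f9.
Outer hash (recomputed tag): sum = 55+52+62+36+55+55+2+249 = 566 → 02 36.
Recomputed tag = 0236; claimed = d436 → mismatch.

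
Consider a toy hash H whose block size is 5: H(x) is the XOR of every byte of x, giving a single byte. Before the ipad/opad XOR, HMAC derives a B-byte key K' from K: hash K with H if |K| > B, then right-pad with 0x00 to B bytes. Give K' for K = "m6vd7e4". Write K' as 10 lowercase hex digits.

2f00000000

|K| = 7 > B = 5, so first hash the key.
H(K): XOR 6d⊕36⊕76⊕64⊕37⊕65⊕34 = 2f.
Zero-pad H(K) = 2f to 5 bytes: K' = 2f 00 00 00 00.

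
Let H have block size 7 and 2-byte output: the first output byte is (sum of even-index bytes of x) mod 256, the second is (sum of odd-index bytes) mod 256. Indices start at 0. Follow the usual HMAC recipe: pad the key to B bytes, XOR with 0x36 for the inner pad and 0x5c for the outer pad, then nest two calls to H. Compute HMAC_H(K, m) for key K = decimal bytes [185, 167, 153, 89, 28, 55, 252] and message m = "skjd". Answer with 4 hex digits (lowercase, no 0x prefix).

686c

Key decimal bytes [185, 167, 153, 89, 28, 55, 252] = b9 a7 99 59 1c 37 fc is exactly B = 7 bytes: K' = b9 a7 99 59 1c 37 fc.
K' ⊕ ipad = 8f 91 af 6f 2a 01 ca.  K' ⊕ opad = e5 fb c5 05 40 6b a0.
Inner input = (K'⊕ipad) ∥ m = 8f 91 af 6f 2a 01 ca ∥ 73 6b 6a 64.
Inner hash: even-index sum = 769 mod 256 = 1; odd-index sum = 478 mod 256 = 222 → 01 de.
Outer input = (K'⊕opad) ∥ inner = e5 fb c5 05 40 6b a0 ∥ 01 de.
Outer hash (tag): even-index sum = 872 mod 256 = 104; odd-index sum = 364 mod 256 = 108 → 68 6c.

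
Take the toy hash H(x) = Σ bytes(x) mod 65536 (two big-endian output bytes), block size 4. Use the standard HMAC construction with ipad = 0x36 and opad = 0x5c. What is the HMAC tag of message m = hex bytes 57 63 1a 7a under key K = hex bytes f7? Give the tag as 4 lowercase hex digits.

0272

Key hex bytes f7 is 1 byte ≤ B = 4; zero-pad to 4 bytes: K' = f7 00 00 00.
K' ⊕ ipad = c1 36 36 36.  K' ⊕ opad = ab 5c 5c 5c.
Inner input = (K'⊕ipad) ∥ m = c1 36 36 36 ∥ 57 63 1a 7a.
Inner hash: sum = 193+54+54+54+87+99+26+122 = 689 → 02 b1.
Outer input = (K'⊕opad) ∥ inner = ab 5c 5c 5c ∥ 02 b1.
Outer hash (tag): sum = 171+92+92+92+2+177 = 626 → 02 72.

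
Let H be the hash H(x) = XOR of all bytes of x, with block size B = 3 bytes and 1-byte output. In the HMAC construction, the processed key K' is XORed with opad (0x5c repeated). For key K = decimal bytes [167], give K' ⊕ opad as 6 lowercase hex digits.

Key decimal bytes [167] = a7 is 1 byte ≤ B = 3; zero-pad to 3 bytes: K' = a7 00 00.
XOR each byte with 0x5c: a7⊕5c=fb, 00⊕5c=5c, 00⊕5c=5c.

fb5c5c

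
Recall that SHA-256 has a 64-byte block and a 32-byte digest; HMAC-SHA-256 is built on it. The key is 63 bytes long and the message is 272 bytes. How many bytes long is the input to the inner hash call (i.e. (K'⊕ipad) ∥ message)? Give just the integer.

Key is 63 ≤ 64 bytes, zero-padded: |K'| = 64.
Inner input = (K'⊕ipad) ∥ m → 64 + 272 = 336 bytes.

336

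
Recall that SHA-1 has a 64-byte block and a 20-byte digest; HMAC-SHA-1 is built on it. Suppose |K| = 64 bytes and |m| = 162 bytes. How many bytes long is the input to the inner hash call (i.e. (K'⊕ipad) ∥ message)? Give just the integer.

Key is 64 ≤ 64 bytes, zero-padded: |K'| = 64.
Inner input = (K'⊕ipad) ∥ m → 64 + 162 = 226 bytes.

226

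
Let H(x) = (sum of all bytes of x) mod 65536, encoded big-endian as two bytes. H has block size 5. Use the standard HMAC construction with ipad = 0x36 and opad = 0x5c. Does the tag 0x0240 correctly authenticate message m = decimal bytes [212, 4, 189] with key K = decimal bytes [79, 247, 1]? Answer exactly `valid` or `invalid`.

invalid

Key decimal bytes [79, 247, 1] = 4f f7 01 is 3 bytes ≤ B = 5; zero-pad to 5 bytes: K' = 4f f7 01 00 00.
K' ⊕ ipad = 79 c1 37 36 36; K' ⊕ opad = 13 ab 5d 5c 5c.
Inner hash: sum = 121+193+55+54+54+212+4+189 = 882 → 03 72.
Outer hash (recomputed tag): sum = 19+171+93+92+92+3+114 = 584 → 02 48.
Recomputed tag = 0248; claimed = 0240 → mismatch.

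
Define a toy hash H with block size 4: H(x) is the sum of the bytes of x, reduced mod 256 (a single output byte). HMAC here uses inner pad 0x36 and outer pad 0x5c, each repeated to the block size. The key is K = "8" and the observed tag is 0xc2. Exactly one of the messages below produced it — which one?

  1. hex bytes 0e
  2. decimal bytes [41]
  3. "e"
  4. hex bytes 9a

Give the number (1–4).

4

Key "8" = 38 is 1 byte ≤ B = 4; zero-pad to 4 bytes: K' = 38 00 00 00.
K' ⊕ ipad = 0e 36 36 36; K' ⊕ opad = 64 5c 5c 5c.
m1: inner = H(0e 36 36 36 0e) = be; tag = H(64 5c 5c 5c be) = 36
m2: inner = H(0e 36 36 36 29) = d9; tag = H(64 5c 5c 5c d9) = 51
m3: inner = H(0e 36 36 36 65) = 15; tag = H(64 5c 5c 5c 15) = 8d
m4: inner = H(0e 36 36 36 9a) = 4a; tag = H(64 5c 5c 5c 4a) = c2 ← matches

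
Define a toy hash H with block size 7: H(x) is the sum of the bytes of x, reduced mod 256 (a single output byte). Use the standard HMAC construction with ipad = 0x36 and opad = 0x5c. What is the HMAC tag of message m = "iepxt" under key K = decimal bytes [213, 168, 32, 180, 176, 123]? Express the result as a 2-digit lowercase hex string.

Key decimal bytes [213, 168, 32, 180, 176, 123] = d5 a8 20 b4 b0 7b is 6 bytes ≤ B = 7; zero-pad to 7 bytes: K' = d5 a8 20 b4 b0 7b 00.
K' ⊕ ipad = e3 9e 16 82 86 4d 36.  K' ⊕ opad = 89 f4 7c e8 ec 27 5c.
Inner input = (K'⊕ipad) ∥ m = e3 9e 16 82 86 4d 36 ∥ 69 65 70 78 74.
Inner hash: sum = 227+158+22+130+134+77+54+105+101+112+120+116 = 1356; mod 256 = 76 → 4c.
Outer input = (K'⊕opad) ∥ inner = 89 f4 7c e8 ec 27 5c ∥ 4c.
Outer hash (tag): sum = 137+244+124+232+236+39+92+76 = 1180; mod 256 = 156 → 9c.

9c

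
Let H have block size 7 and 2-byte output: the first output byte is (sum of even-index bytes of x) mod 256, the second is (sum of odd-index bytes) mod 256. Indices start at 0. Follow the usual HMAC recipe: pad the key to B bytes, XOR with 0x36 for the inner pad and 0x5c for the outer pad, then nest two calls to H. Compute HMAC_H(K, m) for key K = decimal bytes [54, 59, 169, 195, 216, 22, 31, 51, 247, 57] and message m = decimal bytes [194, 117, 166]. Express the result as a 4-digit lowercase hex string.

Key decimal bytes [54, 59, 169, 195, 216, 22, 31, 51, 247, 57] = 36 3b a9 c3 d8 16 1f 33 f7 39 is 10 bytes > B = 7, so hash it first: H(key) = cd 80, then zero-pad to 7 bytes: K' = cd 80 00 00 00 00 00.
K' ⊕ ipad = fb b6 36 36 36 36 36.  K' ⊕ opad = 91 dc 5c 5c 5c 5c 5c.
Inner input = (K'⊕ipad) ∥ m = fb b6 36 36 36 36 36 ∥ c2 75 a6.
Inner hash: even-index sum = 530 mod 256 = 18; odd-index sum = 650 mod 256 = 138 → 12 8a.
Outer input = (K'⊕opad) ∥ inner = 91 dc 5c 5c 5c 5c 5c ∥ 12 8a.
Outer hash (tag): even-index sum = 559 mod 256 = 47; odd-index sum = 422 mod 256 = 166 → 2f a6.

2fa6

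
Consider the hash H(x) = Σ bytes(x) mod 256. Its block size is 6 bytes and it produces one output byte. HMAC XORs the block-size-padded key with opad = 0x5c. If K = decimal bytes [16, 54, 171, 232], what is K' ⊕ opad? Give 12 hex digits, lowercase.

Key decimal bytes [16, 54, 171, 232] = 10 36 ab e8 is 4 bytes ≤ B = 6; zero-pad to 6 bytes: K' = 10 36 ab e8 00 00.
XOR each byte with 0x5c: 10⊕5c=4c, 36⊕5c=6a, ab⊕5c=f7, e8⊕5c=b4, 00⊕5c=5c, 00⊕5c=5c.

4c6af7b45c5c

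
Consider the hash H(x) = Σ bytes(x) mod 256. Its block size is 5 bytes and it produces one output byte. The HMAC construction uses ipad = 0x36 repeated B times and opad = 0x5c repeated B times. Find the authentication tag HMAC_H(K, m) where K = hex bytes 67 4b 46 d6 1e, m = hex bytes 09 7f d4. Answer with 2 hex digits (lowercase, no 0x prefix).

da

Key hex bytes 67 4b 46 d6 1e is exactly B = 5 bytes: K' = 67 4b 46 d6 1e.
K' ⊕ ipad = 51 7d 70 e0 28.  K' ⊕ opad = 3b 17 1a 8a 42.
Inner input = (K'⊕ipad) ∥ m = 51 7d 70 e0 28 ∥ 09 7f d4.
Inner hash: sum = 81+125+112+224+40+9+127+212 = 930; mod 256 = 162 → a2.
Outer input = (K'⊕opad) ∥ inner = 3b 17 1a 8a 42 ∥ a2.
Outer hash (tag): sum = 59+23+26+138+66+162 = 474; mod 256 = 218 → da.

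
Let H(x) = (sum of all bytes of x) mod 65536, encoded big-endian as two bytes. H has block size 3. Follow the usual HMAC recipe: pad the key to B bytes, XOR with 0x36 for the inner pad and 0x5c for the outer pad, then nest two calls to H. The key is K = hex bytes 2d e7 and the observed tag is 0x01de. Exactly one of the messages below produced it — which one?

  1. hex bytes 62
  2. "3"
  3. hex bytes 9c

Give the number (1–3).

Key hex bytes 2d e7 is 2 bytes ≤ B = 3; zero-pad to 3 bytes: K' = 2d e7 00.
K' ⊕ ipad = 1b d1 36; K' ⊕ opad = 71 bb 5c.
m1: inner = H(1b d1 36 62) = 01 84; tag = H(71 bb 5c 01 84) = 020d
m2: inner = H(1b d1 36 33) = 01 55; tag = H(71 bb 5c 01 55) = 01de ← matches
m3: inner = H(1b d1 36 9c) = 01 be; tag = H(71 bb 5c 01 be) = 0247

2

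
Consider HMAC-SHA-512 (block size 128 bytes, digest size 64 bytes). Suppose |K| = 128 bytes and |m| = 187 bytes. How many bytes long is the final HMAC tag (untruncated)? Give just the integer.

The tag is one SHA-512 digest: 64 bytes.

64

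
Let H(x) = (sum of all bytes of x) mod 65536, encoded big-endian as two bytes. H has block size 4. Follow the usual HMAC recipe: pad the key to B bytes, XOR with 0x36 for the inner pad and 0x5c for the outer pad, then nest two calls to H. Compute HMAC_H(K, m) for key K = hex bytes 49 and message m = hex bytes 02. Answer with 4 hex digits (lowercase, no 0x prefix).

Key hex bytes 49 is 1 byte ≤ B = 4; zero-pad to 4 bytes: K' = 49 00 00 00.
K' ⊕ ipad = 7f 36 36 36.  K' ⊕ opad = 15 5c 5c 5c.
Inner input = (K'⊕ipad) ∥ m = 7f 36 36 36 ∥ 02.
Inner hash: sum = 127+54+54+54+2 = 291 → 01 23.
Outer input = (K'⊕opad) ∥ inner = 15 5c 5c 5c ∥ 01 23.
Outer hash (tag): sum = 21+92+92+92+1+35 = 333 → 01 4d.

014d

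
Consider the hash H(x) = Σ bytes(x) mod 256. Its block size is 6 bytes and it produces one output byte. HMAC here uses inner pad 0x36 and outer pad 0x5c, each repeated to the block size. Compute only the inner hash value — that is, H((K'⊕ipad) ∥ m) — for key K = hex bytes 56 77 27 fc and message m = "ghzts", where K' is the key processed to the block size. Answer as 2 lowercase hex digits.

Key hex bytes 56 77 27 fc is 4 bytes ≤ B = 6; zero-pad to 6 bytes: K' = 56 77 27 fc 00 00.
K' ⊕ ipad = 60 41 11 ca 36 36.
Inner input = 60 41 11 ca 36 36 ∥ 67 68 7a 74 73.
Inner hash: sum = 96+65+17+202+54+54+103+104+122+116+115 = 1048; mod 256 = 24 → 18.

18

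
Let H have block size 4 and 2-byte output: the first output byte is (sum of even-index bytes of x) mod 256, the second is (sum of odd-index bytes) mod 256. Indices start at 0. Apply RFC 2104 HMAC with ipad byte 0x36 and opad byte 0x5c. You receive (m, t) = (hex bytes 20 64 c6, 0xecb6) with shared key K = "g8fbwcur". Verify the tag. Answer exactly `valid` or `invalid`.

invalid

Key "g8fbwcur" = 67 38 66 62 77 63 75 72 is 8 bytes > B = 4, so hash it first: H(key) = b9 6f, then zero-pad to 4 bytes: K' = b9 6f 00 00.
K' ⊕ ipad = 8f 59 36 36; K' ⊕ opad = e5 33 5c 5c.
Inner hash: even-index sum = 427 mod 256 = 171; odd-index sum = 243 mod 256 = 243 → ab f3.
Outer hash (recomputed tag): even-index sum = 492 mod 256 = 236; odd-index sum = 386 mod 256 = 130 → ec 82.
Recomputed tag = ec82; claimed = ecb6 → mismatch.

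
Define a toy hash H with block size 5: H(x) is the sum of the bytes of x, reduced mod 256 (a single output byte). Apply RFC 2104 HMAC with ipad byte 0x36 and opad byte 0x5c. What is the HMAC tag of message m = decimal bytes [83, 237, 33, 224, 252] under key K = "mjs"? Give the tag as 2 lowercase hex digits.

f3

Key "mjs" = 6d 6a 73 is 3 bytes ≤ B = 5; zero-pad to 5 bytes: K' = 6d 6a 73 00 00.
K' ⊕ ipad = 5b 5c 45 36 36.  K' ⊕ opad = 31 36 2f 5c 5c.
Inner input = (K'⊕ipad) ∥ m = 5b 5c 45 36 36 ∥ 53 ed 21 e0 fc.
Inner hash: sum = 91+92+69+54+54+83+237+33+224+252 = 1189; mod 256 = 165 → a5.
Outer input = (K'⊕opad) ∥ inner = 31 36 2f 5c 5c ∥ a5.
Outer hash (tag): sum = 49+54+47+92+92+165 = 499; mod 256 = 243 → f3.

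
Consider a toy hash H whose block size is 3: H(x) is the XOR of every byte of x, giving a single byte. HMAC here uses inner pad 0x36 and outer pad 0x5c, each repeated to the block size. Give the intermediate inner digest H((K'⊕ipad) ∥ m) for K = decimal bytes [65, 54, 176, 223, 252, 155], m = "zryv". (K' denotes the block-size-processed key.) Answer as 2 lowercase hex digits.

Key decimal bytes [65, 54, 176, 223, 252, 155] = 41 36 b0 df fc 9b is 6 bytes > B = 3, so hash it first: H(key) = 7f, then zero-pad to 3 bytes: K' = 7f 00 00.
K' ⊕ ipad = 49 36 36.
Inner input = 49 36 36 ∥ 7a 72 79 76.
Inner hash: XOR 49⊕36⊕36⊕7a⊕72⊕79⊕76 = 4e.

4e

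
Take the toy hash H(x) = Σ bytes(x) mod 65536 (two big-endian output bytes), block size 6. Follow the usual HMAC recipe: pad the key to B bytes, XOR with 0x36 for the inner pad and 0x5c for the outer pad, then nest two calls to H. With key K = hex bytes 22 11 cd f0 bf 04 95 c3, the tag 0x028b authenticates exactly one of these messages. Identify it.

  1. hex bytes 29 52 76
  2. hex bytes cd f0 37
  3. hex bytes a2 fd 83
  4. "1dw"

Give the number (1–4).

3

Key hex bytes 22 11 cd f0 bf 04 95 c3 is 8 bytes > B = 6, so hash it first: H(key) = 04 0b, then zero-pad to 6 bytes: K' = 04 0b 00 00 00 00.
K' ⊕ ipad = 32 3d 36 36 36 36; K' ⊕ opad = 58 57 5c 5c 5c 5c.
m1: inner = H(32 3d 36 36 36 36 29 52 76) = 02 38; tag = H(58 57 5c 5c 5c 5c 02 38) = 0259
m2: inner = H(32 3d 36 36 36 36 cd f0 37) = 03 3b; tag = H(58 57 5c 5c 5c 5c 03 3b) = 025d
m3: inner = H(32 3d 36 36 36 36 a2 fd 83) = 03 69; tag = H(58 57 5c 5c 5c 5c 03 69) = 028b ← matches
m4: inner = H(32 3d 36 36 36 36 31 64 77) = 02 53; tag = H(58 57 5c 5c 5c 5c 02 53) = 0274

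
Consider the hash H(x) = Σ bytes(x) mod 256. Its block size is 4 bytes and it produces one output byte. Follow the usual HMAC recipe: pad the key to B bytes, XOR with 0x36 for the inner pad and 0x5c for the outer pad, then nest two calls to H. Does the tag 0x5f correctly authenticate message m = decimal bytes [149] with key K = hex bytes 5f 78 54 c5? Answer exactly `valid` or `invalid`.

invalid

Key hex bytes 5f 78 54 c5 is exactly B = 4 bytes: K' = 5f 78 54 c5.
K' ⊕ ipad = 69 4e 62 f3; K' ⊕ opad = 03 24 08 99.
Inner hash: sum = 105+78+98+243+149 = 673; mod 256 = 161 → a1.
Outer hash (recomputed tag): sum = 3+36+8+153+161 = 361; mod 256 = 105 → 69.
Recomputed tag = 69; claimed = 5f → mismatch.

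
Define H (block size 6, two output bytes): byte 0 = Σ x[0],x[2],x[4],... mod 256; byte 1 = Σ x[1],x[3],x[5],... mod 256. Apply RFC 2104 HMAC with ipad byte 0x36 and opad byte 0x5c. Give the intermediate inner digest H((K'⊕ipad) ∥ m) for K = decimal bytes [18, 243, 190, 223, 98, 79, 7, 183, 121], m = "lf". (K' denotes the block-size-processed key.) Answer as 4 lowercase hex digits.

Key decimal bytes [18, 243, 190, 223, 98, 79, 7, 183, 121] = 12 f3 be df 62 4f 07 b7 79 is 9 bytes > B = 6, so hash it first: H(key) = b2 d8, then zero-pad to 6 bytes: K' = b2 d8 00 00 00 00.
K' ⊕ ipad = 84 ee 36 36 36 36.
Inner input = 84 ee 36 36 36 36 ∥ 6c 66.
Inner hash: even-index sum = 348 mod 256 = 92; odd-index sum = 448 mod 256 = 192 → 5c c0.

5cc0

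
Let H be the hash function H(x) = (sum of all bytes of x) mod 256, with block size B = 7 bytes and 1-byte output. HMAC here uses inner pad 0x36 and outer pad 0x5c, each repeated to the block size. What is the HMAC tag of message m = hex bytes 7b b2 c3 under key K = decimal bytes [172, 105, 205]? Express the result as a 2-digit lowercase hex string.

Key decimal bytes [172, 105, 205] = ac 69 cd is 3 bytes ≤ B = 7; zero-pad to 7 bytes: K' = ac 69 cd 00 00 00 00.
K' ⊕ ipad = 9a 5f fb 36 36 36 36.  K' ⊕ opad = f0 35 91 5c 5c 5c 5c.
Inner input = (K'⊕ipad) ∥ m = 9a 5f fb 36 36 36 36 ∥ 7b b2 c3.
Inner hash: sum = 154+95+251+54+54+54+54+123+178+195 = 1212; mod 256 = 188 → bc.
Outer input = (K'⊕opad) ∥ inner = f0 35 91 5c 5c 5c 5c ∥ bc.
Outer hash (tag): sum = 240+53+145+92+92+92+92+188 = 994; mod 256 = 226 → e2.

e2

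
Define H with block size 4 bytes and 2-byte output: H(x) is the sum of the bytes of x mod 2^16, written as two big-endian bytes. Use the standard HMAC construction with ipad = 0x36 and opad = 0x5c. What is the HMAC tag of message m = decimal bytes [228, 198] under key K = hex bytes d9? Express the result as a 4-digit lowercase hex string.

01d7

Key hex bytes d9 is 1 byte ≤ B = 4; zero-pad to 4 bytes: K' = d9 00 00 00.
K' ⊕ ipad = ef 36 36 36.  K' ⊕ opad = 85 5c 5c 5c.
Inner input = (K'⊕ipad) ∥ m = ef 36 36 36 ∥ e4 c6.
Inner hash: sum = 239+54+54+54+228+198 = 827 → 03 3b.
Outer input = (K'⊕opad) ∥ inner = 85 5c 5c 5c ∥ 03 3b.
Outer hash (tag): sum = 133+92+92+92+3+59 = 471 → 01 d7.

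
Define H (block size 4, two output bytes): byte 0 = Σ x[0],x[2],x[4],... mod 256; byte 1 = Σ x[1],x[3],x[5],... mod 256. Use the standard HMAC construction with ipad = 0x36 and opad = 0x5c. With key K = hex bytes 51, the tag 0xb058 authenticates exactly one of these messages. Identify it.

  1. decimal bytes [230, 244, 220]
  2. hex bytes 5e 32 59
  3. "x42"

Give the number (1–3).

Key hex bytes 51 is 1 byte ≤ B = 4; zero-pad to 4 bytes: K' = 51 00 00 00.
K' ⊕ ipad = 67 36 36 36; K' ⊕ opad = 0d 5c 5c 5c.
m1: inner = H(67 36 36 36 e6 f4 dc) = 5f 60; tag = H(0d 5c 5c 5c 5f 60) = c818
m2: inner = H(67 36 36 36 5e 32 59) = 54 9e; tag = H(0d 5c 5c 5c 54 9e) = bd56
m3: inner = H(67 36 36 36 78 34 32) = 47 a0; tag = H(0d 5c 5c 5c 47 a0) = b058 ← matches

3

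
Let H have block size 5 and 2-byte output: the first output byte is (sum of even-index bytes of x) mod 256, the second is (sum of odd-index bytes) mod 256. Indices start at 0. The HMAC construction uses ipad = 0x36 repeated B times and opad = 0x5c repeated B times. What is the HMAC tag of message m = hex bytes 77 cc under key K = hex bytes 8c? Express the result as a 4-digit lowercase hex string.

Key hex bytes 8c is 1 byte ≤ B = 5; zero-pad to 5 bytes: K' = 8c 00 00 00 00.
K' ⊕ ipad = ba 36 36 36 36.  K' ⊕ opad = d0 5c 5c 5c 5c.
Inner input = (K'⊕ipad) ∥ m = ba 36 36 36 36 ∥ 77 cc.
Inner hash: even-index sum = 498 mod 256 = 242; odd-index sum = 227 mod 256 = 227 → f2 e3.
Outer input = (K'⊕opad) ∥ inner = d0 5c 5c 5c 5c ∥ f2 e3.
Outer hash (tag): even-index sum = 619 mod 256 = 107; odd-index sum = 426 mod 256 = 170 → 6b aa.

6baa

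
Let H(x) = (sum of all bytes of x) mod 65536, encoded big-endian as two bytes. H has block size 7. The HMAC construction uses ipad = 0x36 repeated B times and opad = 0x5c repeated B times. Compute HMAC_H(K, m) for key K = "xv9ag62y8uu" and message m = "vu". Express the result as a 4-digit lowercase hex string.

Key "xv9ag62y8uu" = 78 76 39 61 67 36 32 79 38 75 75 is 11 bytes > B = 7, so hash it first: H(key) = 03 f2, then zero-pad to 7 bytes: K' = 03 f2 00 00 00 00 00.
K' ⊕ ipad = 35 c4 36 36 36 36 36.  K' ⊕ opad = 5f ae 5c 5c 5c 5c 5c.
Inner input = (K'⊕ipad) ∥ m = 35 c4 36 36 36 36 36 ∥ 76 75.
Inner hash: sum = 53+196+54+54+54+54+54+118+117 = 754 → 02 f2.
Outer input = (K'⊕opad) ∥ inner = 5f ae 5c 5c 5c 5c 5c ∥ 02 f2.
Outer hash (tag): sum = 95+174+92+92+92+92+92+2+242 = 973 → 03 cd.

03cd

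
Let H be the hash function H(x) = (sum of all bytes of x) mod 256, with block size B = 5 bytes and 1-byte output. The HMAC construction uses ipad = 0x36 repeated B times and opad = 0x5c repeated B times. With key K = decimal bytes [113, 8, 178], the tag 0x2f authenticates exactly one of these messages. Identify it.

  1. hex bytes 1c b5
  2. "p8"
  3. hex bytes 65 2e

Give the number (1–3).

3

Key decimal bytes [113, 8, 178] = 71 08 b2 is 3 bytes ≤ B = 5; zero-pad to 5 bytes: K' = 71 08 b2 00 00.
K' ⊕ ipad = 47 3e 84 36 36; K' ⊕ opad = 2d 54 ee 5c 5c.
m1: inner = H(47 3e 84 36 36 1c b5) = 46; tag = H(2d 54 ee 5c 5c 46) = 6d
m2: inner = H(47 3e 84 36 36 70 38) = 1d; tag = H(2d 54 ee 5c 5c 1d) = 44
m3: inner = H(47 3e 84 36 36 65 2e) = 08; tag = H(2d 54 ee 5c 5c 08) = 2f ← matches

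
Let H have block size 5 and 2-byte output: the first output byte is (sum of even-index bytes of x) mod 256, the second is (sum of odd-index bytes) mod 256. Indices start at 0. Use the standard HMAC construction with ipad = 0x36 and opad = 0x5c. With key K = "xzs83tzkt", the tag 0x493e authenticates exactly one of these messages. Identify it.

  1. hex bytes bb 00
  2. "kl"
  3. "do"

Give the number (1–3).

Key "xzs83tzkt" = 78 7a 73 38 33 74 7a 6b 74 is 9 bytes > B = 5, so hash it first: H(key) = 0c 91, then zero-pad to 5 bytes: K' = 0c 91 00 00 00.
K' ⊕ ipad = 3a a7 36 36 36; K' ⊕ opad = 50 cd 5c 5c 5c.
m1: inner = H(3a a7 36 36 36 bb 00) = a6 98; tag = H(50 cd 5c 5c 5c a6 98) = a0cf
m2: inner = H(3a a7 36 36 36 6b 6c) = 12 48; tag = H(50 cd 5c 5c 5c 12 48) = 503b
m3: inner = H(3a a7 36 36 36 64 6f) = 15 41; tag = H(50 cd 5c 5c 5c 15 41) = 493e ← matches

3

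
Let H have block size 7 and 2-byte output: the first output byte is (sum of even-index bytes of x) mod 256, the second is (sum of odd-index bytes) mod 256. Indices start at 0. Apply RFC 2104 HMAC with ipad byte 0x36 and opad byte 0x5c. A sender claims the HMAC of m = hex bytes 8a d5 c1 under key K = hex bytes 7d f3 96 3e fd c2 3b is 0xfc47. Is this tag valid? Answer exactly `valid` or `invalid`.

invalid

Key hex bytes 7d f3 96 3e fd c2 3b is exactly B = 7 bytes: K' = 7d f3 96 3e fd c2 3b.
K' ⊕ ipad = 4b c5 a0 08 cb f4 0d; K' ⊕ opad = 21 af ca 62 a1 9e 67.
Inner hash: even-index sum = 664 mod 256 = 152; odd-index sum = 780 mod 256 = 12 → 98 0c.
Outer hash (recomputed tag): even-index sum = 511 mod 256 = 255; odd-index sum = 583 mod 256 = 71 → ff 47.
Recomputed tag = ff47; claimed = fc47 → mismatch.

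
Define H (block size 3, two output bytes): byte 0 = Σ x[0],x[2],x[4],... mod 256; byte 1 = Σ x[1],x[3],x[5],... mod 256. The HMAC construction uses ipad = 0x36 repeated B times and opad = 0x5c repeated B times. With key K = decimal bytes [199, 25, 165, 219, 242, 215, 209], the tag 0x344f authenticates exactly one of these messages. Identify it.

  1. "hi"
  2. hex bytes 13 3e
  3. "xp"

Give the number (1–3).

1

Key decimal bytes [199, 25, 165, 219, 242, 215, 209] = c7 19 a5 db f2 d7 d1 is 7 bytes > B = 3, so hash it first: H(key) = 2f cb, then zero-pad to 3 bytes: K' = 2f cb 00.
K' ⊕ ipad = 19 fd 36; K' ⊕ opad = 73 97 5c.
m1: inner = H(19 fd 36 68 69) = b8 65; tag = H(73 97 5c b8 65) = 344f ← matches
m2: inner = H(19 fd 36 13 3e) = 8d 10; tag = H(73 97 5c 8d 10) = df24
m3: inner = H(19 fd 36 78 70) = bf 75; tag = H(73 97 5c bf 75) = 4456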